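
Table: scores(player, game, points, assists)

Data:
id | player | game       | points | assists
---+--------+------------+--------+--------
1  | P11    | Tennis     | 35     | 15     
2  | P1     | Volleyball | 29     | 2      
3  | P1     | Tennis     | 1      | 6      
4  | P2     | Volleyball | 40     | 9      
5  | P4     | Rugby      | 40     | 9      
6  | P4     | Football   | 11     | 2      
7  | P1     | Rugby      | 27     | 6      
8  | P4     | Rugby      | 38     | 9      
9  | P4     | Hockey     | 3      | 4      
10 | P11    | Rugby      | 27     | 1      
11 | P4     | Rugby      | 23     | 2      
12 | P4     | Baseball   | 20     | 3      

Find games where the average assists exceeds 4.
SELECT game, AVG(assists)
FROM scores
GROUP BY game
HAVING AVG(assists) > 4

Result:
  Rugby: avg=5.40
  Tennis: avg=10.50
  Volleyball: avg=5.50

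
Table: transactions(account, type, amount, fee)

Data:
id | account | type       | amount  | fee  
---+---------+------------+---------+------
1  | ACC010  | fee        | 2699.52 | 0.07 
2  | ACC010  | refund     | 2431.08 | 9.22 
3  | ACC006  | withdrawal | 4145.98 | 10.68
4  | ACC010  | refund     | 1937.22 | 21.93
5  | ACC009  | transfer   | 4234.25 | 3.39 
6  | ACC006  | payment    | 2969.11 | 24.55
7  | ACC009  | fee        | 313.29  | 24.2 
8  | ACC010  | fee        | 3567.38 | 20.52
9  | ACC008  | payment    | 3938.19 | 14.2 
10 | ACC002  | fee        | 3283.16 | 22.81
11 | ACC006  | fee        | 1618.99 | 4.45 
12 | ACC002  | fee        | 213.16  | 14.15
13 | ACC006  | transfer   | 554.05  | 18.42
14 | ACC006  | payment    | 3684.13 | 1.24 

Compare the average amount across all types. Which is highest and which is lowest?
SELECT type, AVG(amount)
FROM transactions
GROUP BY type
ORDER BY AVG(amount)

All groups:
  fee: 1949.25
  refund: 2184.15
  transfer: 2394.15
  payment: 3530.48
  withdrawal: 4145.98

Highest: withdrawal (4145.98)
Lowest: fee (1949.25)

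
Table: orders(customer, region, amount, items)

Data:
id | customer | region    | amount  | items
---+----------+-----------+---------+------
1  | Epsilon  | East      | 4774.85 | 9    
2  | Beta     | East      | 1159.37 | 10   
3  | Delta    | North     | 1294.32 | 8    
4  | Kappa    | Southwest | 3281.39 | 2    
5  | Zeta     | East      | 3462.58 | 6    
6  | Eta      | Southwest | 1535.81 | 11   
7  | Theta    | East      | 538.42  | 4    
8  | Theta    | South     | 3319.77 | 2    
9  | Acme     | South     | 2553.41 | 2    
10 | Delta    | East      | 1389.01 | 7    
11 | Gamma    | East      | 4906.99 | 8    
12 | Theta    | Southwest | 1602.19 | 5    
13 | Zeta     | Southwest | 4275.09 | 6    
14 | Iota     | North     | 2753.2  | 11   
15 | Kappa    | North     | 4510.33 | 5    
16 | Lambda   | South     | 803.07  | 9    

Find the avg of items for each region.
SELECT region, AVG(items) as result
FROM orders
GROUP BY region

Result:
  East: 7.33
  North: 8.00
  South: 4.33
  Southwest: 6.00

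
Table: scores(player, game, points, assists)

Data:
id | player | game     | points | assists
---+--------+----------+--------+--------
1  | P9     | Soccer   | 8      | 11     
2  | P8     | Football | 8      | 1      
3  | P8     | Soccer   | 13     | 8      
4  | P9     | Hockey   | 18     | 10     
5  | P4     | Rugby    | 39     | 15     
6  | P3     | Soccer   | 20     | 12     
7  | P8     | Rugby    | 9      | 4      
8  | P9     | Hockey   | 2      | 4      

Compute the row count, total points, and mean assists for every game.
SELECT game,
       COUNT(*) as cnt,
       SUM(points) as total_points,
       AVG(assists) as avg_assists
FROM scores
GROUP BY game

Result:
  Football: 1 records, 8 total points, 1.00 avg assists
  Hockey: 2 records, 20 total points, 7.00 avg assists
  Rugby: 2 records, 48 total points, 9.50 avg assists
  Soccer: 3 records, 41 total points, 10.33 avg assists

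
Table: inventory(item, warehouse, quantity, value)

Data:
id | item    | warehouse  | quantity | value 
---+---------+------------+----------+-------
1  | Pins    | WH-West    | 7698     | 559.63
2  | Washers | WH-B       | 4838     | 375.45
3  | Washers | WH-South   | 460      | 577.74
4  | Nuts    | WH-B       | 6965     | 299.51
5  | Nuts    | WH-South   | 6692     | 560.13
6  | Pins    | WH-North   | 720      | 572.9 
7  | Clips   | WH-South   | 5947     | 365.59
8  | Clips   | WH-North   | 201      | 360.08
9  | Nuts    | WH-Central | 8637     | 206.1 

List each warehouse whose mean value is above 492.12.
SELECT warehouse, AVG(value)
FROM inventory
GROUP BY warehouse
HAVING AVG(value) > 492.12

Result:
  WH-South: avg=501.15
  WH-West: avg=559.63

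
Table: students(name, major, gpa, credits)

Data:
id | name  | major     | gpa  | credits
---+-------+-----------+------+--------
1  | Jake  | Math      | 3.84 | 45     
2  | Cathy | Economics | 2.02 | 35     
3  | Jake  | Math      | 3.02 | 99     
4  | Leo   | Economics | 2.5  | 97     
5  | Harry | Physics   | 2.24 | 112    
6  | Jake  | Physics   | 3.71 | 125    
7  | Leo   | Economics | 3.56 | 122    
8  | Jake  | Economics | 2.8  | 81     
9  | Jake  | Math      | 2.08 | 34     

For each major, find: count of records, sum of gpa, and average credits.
SELECT major,
       COUNT(*) as cnt,
       SUM(gpa) as total_gpa,
       AVG(credits) as avg_credits
FROM students
GROUP BY major

Result:
  Economics: 4 records, 10.88 total gpa, 83.75 avg credits
  Math: 3 records, 8.94 total gpa, 59.33 avg credits
  Physics: 2 records, 5.95 total gpa, 118.50 avg credits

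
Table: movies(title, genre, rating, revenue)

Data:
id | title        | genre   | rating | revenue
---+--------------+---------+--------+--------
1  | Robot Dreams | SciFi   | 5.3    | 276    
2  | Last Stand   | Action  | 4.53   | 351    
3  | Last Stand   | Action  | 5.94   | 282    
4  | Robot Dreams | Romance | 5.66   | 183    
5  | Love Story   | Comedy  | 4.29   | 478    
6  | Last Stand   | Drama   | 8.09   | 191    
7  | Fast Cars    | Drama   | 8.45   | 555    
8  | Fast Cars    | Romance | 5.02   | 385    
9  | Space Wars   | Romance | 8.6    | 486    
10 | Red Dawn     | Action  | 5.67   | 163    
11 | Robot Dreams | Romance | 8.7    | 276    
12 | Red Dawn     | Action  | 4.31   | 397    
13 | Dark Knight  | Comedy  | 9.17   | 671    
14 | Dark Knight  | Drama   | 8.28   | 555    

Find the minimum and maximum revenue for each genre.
SELECT genre, MIN(revenue), MAX(revenue)
FROM movies
GROUP BY genre

Result:
  Action: min=163, max=397
  Comedy: min=478, max=671
  Drama: min=191, max=555
  Romance: min=183, max=486
  SciFi: min=276, max=276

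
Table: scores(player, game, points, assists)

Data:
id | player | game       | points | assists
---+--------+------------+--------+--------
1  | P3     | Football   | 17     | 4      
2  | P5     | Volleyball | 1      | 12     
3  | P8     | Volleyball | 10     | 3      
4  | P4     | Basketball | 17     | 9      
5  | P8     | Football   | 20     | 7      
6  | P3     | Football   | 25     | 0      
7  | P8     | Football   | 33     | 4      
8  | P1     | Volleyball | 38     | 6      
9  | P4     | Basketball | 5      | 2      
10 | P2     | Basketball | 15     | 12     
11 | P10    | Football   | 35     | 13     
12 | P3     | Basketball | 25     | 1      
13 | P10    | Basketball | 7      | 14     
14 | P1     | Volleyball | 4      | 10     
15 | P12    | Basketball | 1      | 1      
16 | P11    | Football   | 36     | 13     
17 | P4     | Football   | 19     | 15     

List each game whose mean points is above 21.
SELECT game, AVG(points)
FROM scores
GROUP BY game
HAVING AVG(points) > 21

Result:
  Football: avg=26.43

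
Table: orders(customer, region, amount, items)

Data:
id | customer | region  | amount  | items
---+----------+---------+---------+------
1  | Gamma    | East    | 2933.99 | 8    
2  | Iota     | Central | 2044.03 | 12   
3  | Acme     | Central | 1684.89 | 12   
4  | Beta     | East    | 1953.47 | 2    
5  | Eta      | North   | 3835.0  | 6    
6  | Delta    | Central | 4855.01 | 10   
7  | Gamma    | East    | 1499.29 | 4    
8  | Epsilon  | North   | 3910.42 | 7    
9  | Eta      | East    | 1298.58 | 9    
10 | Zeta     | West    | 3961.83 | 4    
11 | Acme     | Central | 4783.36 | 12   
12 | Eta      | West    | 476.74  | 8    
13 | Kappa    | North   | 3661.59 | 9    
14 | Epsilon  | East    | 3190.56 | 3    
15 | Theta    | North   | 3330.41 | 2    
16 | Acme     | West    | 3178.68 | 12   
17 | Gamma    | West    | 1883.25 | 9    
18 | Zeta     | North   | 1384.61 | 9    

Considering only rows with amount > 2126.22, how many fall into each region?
SELECT region, COUNT(*)
FROM orders
WHERE amount > 2126.22
GROUP BY region

Note: WHERE filters rows before grouping.

Result:
  Central: 2
  East: 2
  North: 4
  West: 2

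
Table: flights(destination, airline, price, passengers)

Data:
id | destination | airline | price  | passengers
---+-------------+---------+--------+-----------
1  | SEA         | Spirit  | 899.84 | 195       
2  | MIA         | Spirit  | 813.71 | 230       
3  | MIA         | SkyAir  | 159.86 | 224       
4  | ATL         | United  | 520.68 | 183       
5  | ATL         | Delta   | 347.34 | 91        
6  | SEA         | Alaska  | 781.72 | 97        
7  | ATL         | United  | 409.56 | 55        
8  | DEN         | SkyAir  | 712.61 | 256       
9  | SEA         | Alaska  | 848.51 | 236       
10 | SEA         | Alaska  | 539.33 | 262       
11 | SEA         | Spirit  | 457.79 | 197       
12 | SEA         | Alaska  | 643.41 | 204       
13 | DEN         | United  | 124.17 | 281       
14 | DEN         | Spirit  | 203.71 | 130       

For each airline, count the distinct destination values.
SELECT airline, COUNT(DISTINCT destination)
FROM flights
GROUP BY airline

Result:
  Alaska: 1 distinct
  Delta: 1 distinct
  SkyAir: 2 distinct
  Spirit: 3 distinct
  United: 2 distinct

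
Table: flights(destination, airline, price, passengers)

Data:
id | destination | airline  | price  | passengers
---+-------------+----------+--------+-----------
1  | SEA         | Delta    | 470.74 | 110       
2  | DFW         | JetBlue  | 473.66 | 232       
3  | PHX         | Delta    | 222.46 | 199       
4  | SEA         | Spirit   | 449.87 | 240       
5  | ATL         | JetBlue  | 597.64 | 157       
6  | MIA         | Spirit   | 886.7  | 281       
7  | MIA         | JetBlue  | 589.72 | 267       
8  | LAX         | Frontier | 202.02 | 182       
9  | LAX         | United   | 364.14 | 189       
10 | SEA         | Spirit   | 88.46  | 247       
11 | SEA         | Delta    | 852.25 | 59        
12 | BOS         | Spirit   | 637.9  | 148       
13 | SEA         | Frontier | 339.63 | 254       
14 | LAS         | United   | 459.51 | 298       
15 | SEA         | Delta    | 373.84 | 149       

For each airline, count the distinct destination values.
SELECT airline, COUNT(DISTINCT destination)
FROM flights
GROUP BY airline

Result:
  Delta: 2 distinct
  Frontier: 2 distinct
  JetBlue: 3 distinct
  Spirit: 3 distinct
  United: 2 distinct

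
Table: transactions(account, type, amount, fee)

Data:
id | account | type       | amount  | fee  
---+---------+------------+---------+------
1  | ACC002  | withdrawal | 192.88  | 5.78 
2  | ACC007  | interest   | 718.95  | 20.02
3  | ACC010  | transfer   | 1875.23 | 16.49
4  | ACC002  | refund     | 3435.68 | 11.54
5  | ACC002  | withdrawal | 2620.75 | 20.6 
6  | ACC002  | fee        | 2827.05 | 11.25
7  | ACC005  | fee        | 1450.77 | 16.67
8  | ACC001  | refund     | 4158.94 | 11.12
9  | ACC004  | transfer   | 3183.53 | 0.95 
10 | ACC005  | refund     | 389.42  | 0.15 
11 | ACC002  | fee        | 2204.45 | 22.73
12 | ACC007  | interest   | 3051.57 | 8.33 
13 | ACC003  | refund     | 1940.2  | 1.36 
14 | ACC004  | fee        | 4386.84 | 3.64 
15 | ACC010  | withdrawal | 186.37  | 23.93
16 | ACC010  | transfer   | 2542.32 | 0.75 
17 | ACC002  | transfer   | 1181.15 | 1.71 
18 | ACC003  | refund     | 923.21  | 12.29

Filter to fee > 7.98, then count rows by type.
SELECT type, COUNT(*)
FROM transactions
WHERE fee > 7.98
GROUP BY type

Note: WHERE filters rows before grouping.

Result:
  fee: 3
  interest: 2
  refund: 3
  transfer: 1
  withdrawal: 2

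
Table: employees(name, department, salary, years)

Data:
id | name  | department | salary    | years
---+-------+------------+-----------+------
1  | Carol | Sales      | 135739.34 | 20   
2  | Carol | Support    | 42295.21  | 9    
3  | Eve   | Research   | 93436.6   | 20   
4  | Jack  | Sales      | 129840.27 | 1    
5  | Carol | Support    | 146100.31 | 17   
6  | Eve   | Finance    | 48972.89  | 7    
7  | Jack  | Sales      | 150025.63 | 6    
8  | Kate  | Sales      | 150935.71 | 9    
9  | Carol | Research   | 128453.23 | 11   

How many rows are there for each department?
SELECT department, COUNT(*) as count
FROM employees
GROUP BY department

Result:
  Finance: 1
  Research: 2
  Sales: 4
  Support: 2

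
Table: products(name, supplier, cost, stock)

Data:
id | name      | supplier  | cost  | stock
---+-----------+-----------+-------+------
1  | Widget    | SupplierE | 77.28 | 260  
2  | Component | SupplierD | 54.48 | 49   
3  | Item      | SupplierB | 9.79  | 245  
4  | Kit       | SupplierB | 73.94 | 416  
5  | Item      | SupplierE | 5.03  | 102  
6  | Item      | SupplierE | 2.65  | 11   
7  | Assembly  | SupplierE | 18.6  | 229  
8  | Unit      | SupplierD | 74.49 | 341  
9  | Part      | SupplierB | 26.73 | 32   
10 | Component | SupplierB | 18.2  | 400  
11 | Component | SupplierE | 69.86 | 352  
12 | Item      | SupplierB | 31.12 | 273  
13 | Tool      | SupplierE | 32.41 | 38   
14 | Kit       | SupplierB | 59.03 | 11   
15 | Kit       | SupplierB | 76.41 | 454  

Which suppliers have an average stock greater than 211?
SELECT supplier, AVG(stock)
FROM products
GROUP BY supplier
HAVING AVG(stock) > 211

Result:
  SupplierB: avg=261.57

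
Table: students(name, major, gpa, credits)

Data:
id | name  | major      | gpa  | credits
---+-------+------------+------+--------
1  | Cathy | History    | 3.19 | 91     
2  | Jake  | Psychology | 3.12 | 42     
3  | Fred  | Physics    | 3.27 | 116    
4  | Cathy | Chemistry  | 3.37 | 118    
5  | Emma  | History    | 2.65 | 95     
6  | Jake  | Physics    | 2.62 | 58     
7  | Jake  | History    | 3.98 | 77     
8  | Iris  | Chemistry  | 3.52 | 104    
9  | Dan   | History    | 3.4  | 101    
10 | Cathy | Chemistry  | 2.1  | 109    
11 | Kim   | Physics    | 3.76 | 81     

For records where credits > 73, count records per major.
SELECT major, COUNT(*)
FROM students
WHERE credits > 73
GROUP BY major

Note: WHERE filters rows before grouping.

Result:
  Chemistry: 3
  History: 4
  Physics: 2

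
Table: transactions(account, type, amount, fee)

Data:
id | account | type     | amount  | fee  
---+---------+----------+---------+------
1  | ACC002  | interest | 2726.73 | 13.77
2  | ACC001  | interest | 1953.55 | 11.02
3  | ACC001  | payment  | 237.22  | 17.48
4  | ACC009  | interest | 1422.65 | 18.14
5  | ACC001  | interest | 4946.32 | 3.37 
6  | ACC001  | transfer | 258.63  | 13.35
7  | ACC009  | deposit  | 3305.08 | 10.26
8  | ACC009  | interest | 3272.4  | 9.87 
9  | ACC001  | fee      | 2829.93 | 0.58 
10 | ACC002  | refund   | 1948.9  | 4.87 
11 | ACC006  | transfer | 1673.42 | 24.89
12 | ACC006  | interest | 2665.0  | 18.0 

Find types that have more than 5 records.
SELECT type, COUNT(*) as cnt
FROM transactions
GROUP BY type
HAVING COUNT(*) > 5

Result:
  interest: 6

Note: HAVING filters groups after aggregation, WHERE filters rows before.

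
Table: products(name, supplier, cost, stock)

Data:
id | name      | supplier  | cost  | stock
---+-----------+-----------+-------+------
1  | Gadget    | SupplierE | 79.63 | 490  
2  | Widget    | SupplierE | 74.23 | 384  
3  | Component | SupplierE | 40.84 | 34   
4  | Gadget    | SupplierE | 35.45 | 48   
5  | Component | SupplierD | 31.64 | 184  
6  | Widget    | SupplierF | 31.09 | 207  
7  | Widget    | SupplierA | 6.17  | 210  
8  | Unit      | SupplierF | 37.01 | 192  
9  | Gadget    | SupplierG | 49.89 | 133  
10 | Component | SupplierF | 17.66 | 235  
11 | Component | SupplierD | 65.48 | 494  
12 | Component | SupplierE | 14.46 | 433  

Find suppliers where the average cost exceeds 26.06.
SELECT supplier, AVG(cost)
FROM products
GROUP BY supplier
HAVING AVG(cost) > 26.06

Result:
  SupplierD: avg=48.56
  SupplierE: avg=48.92
  SupplierF: avg=28.59
  SupplierG: avg=49.89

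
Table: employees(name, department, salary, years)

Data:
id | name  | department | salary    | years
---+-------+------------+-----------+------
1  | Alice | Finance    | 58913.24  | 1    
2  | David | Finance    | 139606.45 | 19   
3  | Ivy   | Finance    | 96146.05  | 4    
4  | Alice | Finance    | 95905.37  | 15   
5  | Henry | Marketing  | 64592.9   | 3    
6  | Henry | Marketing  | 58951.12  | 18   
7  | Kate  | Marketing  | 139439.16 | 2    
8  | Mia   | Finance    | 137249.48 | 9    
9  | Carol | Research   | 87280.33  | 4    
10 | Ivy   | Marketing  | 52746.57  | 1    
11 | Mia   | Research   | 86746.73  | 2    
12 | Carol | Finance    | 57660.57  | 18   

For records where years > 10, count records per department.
SELECT department, COUNT(*)
FROM employees
WHERE years > 10
GROUP BY department

Note: WHERE filters rows before grouping.

Result:
  Finance: 3
  Marketing: 1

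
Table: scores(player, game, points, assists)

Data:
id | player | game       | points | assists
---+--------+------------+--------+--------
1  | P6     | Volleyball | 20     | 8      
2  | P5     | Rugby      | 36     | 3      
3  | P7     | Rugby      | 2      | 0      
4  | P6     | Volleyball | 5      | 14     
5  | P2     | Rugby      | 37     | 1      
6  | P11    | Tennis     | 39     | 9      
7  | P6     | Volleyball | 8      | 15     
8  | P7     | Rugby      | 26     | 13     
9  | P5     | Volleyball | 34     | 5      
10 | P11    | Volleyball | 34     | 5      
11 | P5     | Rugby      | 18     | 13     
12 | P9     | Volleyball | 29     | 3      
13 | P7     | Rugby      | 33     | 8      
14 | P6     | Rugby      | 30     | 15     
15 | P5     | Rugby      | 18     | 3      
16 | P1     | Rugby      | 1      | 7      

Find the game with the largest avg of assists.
SELECT game, AVG(assists) as val
FROM scores
GROUP BY game
ORDER BY val DESC
LIMIT 1

Result: Tennis with avg(assists) = 9.00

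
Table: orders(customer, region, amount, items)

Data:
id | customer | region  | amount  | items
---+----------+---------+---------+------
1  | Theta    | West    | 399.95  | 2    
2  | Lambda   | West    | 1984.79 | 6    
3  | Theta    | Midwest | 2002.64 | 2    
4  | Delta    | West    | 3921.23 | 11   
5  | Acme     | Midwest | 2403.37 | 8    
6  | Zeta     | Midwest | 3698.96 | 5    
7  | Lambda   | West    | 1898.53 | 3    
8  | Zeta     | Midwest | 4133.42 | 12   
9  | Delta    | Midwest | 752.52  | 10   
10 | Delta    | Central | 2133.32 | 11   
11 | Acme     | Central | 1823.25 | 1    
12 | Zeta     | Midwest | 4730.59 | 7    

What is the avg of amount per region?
SELECT region, AVG(amount) as result
FROM orders
GROUP BY region

Result:
  Central: 1978.29
  Midwest: 2953.58
  West: 2051.13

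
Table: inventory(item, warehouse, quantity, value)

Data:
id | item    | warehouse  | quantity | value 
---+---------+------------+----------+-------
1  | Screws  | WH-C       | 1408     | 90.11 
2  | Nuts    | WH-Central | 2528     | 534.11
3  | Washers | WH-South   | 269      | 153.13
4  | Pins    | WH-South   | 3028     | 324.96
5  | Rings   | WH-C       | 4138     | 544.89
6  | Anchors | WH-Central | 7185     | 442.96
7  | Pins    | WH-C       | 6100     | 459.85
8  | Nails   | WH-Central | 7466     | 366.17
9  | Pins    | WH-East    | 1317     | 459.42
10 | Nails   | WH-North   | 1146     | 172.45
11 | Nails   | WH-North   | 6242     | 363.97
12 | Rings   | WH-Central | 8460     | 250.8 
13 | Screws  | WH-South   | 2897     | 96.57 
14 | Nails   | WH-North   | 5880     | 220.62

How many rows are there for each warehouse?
SELECT warehouse, COUNT(*) as count
FROM inventory
GROUP BY warehouse

Result:
  WH-C: 3
  WH-Central: 4
  WH-East: 1
  WH-North: 3
  WH-South: 3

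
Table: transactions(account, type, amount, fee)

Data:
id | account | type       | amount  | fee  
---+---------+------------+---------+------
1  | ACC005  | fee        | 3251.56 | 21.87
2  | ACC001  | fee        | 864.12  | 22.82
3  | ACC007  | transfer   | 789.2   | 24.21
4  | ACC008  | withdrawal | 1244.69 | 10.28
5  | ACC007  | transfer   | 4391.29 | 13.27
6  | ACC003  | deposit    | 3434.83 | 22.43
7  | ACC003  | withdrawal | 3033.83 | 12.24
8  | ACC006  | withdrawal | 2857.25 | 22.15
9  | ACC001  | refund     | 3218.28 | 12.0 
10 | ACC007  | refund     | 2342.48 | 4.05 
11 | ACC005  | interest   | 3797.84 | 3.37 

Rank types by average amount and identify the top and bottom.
SELECT type, AVG(amount)
FROM transactions
GROUP BY type
ORDER BY AVG(amount)

All groups:
  fee: 2057.84
  withdrawal: 2378.59
  transfer: 2590.25
  refund: 2780.38
  deposit: 3434.83
  interest: 3797.84

Highest: interest (3797.84)
Lowest: fee (2057.84)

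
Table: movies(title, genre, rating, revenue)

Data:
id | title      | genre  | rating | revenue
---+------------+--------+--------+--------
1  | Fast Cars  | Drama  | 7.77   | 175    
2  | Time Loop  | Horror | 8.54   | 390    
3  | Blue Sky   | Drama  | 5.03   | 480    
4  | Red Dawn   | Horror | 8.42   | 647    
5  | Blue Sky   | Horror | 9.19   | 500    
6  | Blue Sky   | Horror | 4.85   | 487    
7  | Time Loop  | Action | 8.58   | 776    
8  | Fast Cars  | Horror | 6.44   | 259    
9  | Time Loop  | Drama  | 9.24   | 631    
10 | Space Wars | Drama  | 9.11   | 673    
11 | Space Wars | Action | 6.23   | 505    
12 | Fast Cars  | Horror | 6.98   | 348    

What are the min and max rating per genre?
SELECT genre, MIN(rating), MAX(rating)
FROM movies
GROUP BY genre

Result:
  Action: min=6.23, max=8.58
  Drama: min=5.03, max=9.24
  Horror: min=4.85, max=9.19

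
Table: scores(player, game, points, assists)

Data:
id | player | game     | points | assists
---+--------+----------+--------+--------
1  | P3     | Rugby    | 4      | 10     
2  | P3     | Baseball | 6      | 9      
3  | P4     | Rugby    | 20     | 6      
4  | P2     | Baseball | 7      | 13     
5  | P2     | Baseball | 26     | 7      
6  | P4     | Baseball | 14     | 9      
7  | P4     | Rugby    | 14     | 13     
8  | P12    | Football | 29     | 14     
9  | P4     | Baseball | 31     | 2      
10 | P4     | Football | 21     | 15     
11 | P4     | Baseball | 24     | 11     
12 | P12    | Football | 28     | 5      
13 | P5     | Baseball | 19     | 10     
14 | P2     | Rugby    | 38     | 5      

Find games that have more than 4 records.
SELECT game, COUNT(*) as cnt
FROM scores
GROUP BY game
HAVING COUNT(*) > 4

Result:
  Baseball: 7

Note: HAVING filters groups after aggregation, WHERE filters rows before.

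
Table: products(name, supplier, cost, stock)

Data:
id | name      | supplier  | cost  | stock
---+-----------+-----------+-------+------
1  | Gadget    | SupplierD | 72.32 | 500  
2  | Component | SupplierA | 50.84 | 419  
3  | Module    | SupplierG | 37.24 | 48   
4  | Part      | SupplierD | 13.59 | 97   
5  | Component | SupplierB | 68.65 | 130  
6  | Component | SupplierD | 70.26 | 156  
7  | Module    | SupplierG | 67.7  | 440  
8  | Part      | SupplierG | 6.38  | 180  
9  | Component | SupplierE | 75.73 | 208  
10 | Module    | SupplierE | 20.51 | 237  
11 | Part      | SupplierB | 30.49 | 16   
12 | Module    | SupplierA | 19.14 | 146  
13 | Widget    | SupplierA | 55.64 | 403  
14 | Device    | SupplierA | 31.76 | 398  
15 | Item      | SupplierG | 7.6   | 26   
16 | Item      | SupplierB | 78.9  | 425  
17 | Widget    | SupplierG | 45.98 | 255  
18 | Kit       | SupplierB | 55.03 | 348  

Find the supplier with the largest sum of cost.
SELECT supplier, SUM(cost) as val
FROM products
GROUP BY supplier
ORDER BY val DESC
LIMIT 1

Result: SupplierB with sum(cost) = 233.07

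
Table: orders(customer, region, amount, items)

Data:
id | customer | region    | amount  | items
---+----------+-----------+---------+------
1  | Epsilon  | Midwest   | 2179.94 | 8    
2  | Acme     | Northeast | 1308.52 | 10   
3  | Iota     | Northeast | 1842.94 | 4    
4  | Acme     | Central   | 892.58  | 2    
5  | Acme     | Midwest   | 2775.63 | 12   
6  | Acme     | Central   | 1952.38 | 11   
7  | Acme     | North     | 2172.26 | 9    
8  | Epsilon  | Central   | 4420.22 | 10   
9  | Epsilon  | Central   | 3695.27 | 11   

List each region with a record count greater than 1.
SELECT region, COUNT(*) as cnt
FROM orders
GROUP BY region
HAVING COUNT(*) > 1

Result:
  Central: 4
  Midwest: 2
  Northeast: 2

Note: HAVING filters groups after aggregation, WHERE filters rows before.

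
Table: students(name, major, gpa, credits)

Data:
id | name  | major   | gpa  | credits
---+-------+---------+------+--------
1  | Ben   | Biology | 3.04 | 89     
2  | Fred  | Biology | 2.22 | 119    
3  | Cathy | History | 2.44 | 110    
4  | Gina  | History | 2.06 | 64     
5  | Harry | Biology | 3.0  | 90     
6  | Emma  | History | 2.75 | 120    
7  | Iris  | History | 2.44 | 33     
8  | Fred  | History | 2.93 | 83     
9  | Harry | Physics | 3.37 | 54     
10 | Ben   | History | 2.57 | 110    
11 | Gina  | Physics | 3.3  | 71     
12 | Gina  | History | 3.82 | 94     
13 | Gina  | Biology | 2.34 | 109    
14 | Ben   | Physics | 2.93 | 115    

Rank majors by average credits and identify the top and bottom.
SELECT major, AVG(credits)
FROM students
GROUP BY major
ORDER BY AVG(credits)

All groups:
  Physics: 80.00
  History: 87.71
  Biology: 101.75

Highest: Biology (101.75)
Lowest: Physics (80.00)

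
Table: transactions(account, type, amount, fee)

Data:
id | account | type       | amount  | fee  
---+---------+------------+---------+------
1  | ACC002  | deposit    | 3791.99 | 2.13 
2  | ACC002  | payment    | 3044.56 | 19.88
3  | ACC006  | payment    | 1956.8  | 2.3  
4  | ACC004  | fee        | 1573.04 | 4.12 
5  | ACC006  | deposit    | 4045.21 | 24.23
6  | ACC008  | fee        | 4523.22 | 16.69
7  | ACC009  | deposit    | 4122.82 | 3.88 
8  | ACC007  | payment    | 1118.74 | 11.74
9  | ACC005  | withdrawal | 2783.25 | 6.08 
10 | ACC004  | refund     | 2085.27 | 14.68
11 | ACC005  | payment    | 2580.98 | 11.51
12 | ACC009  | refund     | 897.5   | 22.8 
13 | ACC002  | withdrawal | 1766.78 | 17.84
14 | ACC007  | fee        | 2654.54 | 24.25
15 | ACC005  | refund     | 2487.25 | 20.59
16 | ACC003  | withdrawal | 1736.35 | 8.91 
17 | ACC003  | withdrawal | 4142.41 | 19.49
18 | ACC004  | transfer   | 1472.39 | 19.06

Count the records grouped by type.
SELECT type, COUNT(*) as count
FROM transactions
GROUP BY type

Result:
  deposit: 3
  fee: 3
  payment: 4
  refund: 3
  transfer: 1
  withdrawal: 4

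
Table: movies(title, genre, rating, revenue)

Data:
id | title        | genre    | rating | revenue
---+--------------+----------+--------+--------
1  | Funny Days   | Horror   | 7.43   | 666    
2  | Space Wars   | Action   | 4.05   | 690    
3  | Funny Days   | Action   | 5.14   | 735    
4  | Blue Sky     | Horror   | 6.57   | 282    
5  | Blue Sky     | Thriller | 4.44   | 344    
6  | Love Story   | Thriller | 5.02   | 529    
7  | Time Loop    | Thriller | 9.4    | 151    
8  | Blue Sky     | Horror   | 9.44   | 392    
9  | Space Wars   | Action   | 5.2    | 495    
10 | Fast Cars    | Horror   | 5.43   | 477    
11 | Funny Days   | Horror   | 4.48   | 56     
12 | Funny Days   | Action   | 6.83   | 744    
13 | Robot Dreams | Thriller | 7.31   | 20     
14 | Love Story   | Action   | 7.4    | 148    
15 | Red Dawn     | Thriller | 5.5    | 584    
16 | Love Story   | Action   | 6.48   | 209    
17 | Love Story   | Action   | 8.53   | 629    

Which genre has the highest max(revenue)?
SELECT genre, MAX(revenue) as val
FROM movies
GROUP BY genre
ORDER BY val DESC
LIMIT 1

Result: Action with max(revenue) = 744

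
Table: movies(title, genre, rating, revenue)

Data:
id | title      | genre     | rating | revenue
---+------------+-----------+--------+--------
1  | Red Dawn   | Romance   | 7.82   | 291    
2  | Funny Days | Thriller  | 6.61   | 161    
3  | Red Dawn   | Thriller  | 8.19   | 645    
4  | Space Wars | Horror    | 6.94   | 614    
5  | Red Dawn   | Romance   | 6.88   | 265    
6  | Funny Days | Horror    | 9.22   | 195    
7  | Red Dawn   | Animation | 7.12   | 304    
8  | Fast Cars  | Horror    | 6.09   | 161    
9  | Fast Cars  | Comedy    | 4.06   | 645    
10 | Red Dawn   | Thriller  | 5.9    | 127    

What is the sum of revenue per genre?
SELECT genre, SUM(revenue) as result
FROM movies
GROUP BY genre

Result:
  Animation: 304
  Comedy: 645
  Horror: 970
  Romance: 556
  Thriller: 933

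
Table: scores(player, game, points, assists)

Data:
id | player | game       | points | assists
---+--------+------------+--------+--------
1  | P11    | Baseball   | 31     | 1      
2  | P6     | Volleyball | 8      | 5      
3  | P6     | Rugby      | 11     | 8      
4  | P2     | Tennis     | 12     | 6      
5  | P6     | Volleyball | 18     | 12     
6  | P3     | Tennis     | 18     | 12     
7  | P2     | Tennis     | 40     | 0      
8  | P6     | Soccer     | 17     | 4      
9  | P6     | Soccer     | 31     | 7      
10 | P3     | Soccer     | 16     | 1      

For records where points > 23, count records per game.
SELECT game, COUNT(*)
FROM scores
WHERE points > 23
GROUP BY game

Note: WHERE filters rows before grouping.

Result:
  Baseball: 1
  Soccer: 1
  Tennis: 1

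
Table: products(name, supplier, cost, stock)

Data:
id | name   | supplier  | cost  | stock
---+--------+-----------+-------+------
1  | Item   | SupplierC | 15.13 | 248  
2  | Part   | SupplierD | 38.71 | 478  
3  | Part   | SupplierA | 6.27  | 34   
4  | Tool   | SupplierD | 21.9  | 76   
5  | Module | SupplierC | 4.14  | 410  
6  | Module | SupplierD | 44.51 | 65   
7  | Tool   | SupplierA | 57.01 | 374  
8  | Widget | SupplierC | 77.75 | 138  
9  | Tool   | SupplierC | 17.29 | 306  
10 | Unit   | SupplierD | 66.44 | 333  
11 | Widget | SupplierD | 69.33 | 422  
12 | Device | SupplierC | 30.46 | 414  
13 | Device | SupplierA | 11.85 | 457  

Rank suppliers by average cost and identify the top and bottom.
SELECT supplier, AVG(cost)
FROM products
GROUP BY supplier
ORDER BY AVG(cost)

All groups:
  SupplierA: 25.04
  SupplierC: 28.95
  SupplierD: 48.18

Highest: SupplierD (48.18)
Lowest: SupplierA (25.04)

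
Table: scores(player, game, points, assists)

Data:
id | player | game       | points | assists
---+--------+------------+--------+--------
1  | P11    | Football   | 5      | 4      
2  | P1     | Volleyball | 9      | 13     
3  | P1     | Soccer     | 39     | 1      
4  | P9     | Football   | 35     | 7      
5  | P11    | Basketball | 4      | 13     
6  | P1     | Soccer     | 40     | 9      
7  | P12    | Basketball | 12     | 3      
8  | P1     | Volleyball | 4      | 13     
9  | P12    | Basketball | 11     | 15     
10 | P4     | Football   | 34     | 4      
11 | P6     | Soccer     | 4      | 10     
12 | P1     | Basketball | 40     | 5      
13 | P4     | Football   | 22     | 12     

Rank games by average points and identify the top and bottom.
SELECT game, AVG(points)
FROM scores
GROUP BY game
ORDER BY AVG(points)

All groups:
  Volleyball: 6.50
  Basketball: 16.75
  Football: 24.00
  Soccer: 27.67

Highest: Soccer (27.67)
Lowest: Volleyball (6.50)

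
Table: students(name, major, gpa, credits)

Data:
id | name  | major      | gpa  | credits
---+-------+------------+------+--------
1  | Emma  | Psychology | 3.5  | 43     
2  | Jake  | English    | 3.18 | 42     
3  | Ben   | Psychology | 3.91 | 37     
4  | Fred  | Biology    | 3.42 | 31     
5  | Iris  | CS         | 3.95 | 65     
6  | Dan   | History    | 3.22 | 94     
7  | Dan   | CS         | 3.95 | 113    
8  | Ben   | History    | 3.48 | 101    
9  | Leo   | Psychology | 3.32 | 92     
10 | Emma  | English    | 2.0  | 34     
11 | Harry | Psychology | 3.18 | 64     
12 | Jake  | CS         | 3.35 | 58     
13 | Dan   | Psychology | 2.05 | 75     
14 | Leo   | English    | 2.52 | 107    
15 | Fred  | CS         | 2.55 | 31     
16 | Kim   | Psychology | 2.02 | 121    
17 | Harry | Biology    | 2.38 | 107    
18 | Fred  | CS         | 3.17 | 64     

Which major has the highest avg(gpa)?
SELECT major, AVG(gpa) as val
FROM students
GROUP BY major
ORDER BY val DESC
LIMIT 1

Result: CS with avg(gpa) = 3.39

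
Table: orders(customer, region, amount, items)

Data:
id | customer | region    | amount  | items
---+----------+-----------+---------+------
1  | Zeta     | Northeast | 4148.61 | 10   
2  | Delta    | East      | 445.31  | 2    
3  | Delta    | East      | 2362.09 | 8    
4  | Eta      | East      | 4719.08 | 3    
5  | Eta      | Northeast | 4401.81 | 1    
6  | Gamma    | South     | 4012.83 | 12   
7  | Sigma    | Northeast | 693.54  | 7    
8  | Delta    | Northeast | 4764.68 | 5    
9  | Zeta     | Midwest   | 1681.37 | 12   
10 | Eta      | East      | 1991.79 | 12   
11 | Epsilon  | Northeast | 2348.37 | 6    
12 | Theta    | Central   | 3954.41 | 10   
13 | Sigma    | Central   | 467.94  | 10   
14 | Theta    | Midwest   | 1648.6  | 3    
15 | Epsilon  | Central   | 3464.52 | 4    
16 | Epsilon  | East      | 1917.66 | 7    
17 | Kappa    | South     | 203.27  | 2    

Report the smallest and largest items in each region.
SELECT region, MIN(items), MAX(items)
FROM orders
GROUP BY region

Result:
  Central: min=4, max=10
  East: min=2, max=12
  Midwest: min=3, max=12
  Northeast: min=1, max=10
  South: min=2, max=12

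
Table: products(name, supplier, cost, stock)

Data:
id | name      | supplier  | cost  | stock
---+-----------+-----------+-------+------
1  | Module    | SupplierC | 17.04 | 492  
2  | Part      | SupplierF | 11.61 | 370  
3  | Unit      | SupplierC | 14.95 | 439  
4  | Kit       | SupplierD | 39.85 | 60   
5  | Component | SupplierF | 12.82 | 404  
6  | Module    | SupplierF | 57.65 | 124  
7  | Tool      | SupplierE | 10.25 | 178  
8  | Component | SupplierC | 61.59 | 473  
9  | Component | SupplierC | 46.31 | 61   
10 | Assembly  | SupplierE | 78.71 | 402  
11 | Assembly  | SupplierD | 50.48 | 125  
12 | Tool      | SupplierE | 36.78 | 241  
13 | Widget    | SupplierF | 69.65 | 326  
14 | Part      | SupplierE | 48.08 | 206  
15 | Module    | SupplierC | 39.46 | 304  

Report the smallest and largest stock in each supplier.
SELECT supplier, MIN(stock), MAX(stock)
FROM products
GROUP BY supplier

Result:
  SupplierC: min=61, max=492
  SupplierD: min=60, max=125
  SupplierE: min=178, max=402
  SupplierF: min=124, max=404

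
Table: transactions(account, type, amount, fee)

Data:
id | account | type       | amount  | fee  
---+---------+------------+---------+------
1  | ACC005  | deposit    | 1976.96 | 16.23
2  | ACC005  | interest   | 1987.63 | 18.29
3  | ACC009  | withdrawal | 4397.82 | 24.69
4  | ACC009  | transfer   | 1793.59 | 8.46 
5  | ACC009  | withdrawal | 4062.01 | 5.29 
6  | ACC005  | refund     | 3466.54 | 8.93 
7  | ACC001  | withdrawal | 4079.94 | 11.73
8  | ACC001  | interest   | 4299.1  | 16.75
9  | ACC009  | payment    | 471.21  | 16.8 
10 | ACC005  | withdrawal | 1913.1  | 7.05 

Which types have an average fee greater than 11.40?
SELECT type, AVG(fee)
FROM transactions
GROUP BY type
HAVING AVG(fee) > 11.40

Result:
  deposit: avg=16.23
  interest: avg=17.52
  payment: avg=16.80
  withdrawal: avg=12.19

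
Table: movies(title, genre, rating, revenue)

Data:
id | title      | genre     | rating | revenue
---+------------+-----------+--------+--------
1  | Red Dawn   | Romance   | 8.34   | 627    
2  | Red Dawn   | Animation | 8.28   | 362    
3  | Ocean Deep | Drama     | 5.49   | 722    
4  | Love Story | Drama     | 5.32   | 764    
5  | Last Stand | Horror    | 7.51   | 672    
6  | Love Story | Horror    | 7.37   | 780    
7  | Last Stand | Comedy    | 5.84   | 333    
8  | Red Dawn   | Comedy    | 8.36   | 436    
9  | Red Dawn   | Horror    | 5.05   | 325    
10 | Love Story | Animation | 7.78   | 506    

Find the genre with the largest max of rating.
SELECT genre, MAX(rating) as val
FROM movies
GROUP BY genre
ORDER BY val DESC
LIMIT 1

Result: Comedy with max(rating) = 8.36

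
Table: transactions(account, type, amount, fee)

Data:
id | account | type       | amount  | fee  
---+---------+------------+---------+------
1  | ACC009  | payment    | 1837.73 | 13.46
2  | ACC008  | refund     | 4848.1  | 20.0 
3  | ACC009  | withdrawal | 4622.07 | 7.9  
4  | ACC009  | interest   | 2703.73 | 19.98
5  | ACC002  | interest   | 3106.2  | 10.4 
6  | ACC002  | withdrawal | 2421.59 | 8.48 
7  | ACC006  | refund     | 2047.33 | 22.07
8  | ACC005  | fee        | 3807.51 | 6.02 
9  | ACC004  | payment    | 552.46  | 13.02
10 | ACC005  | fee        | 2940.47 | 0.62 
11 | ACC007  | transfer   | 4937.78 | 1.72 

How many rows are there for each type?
SELECT type, COUNT(*) as count
FROM transactions
GROUP BY type

Result:
  fee: 2
  interest: 2
  payment: 2
  refund: 2
  transfer: 1
  withdrawal: 2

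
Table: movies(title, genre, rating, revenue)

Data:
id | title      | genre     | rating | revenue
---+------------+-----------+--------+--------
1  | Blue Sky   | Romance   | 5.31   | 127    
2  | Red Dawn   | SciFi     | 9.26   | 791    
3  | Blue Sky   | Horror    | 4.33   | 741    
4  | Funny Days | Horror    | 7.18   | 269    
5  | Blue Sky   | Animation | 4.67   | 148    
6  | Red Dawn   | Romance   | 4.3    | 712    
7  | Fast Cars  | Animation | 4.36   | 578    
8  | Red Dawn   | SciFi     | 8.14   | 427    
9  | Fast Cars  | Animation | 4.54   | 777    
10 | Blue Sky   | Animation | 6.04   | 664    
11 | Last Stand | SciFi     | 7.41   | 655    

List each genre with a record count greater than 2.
SELECT genre, COUNT(*) as cnt
FROM movies
GROUP BY genre
HAVING COUNT(*) > 2

Result:
  Animation: 4
  SciFi: 3

Note: HAVING filters groups after aggregation, WHERE filters rows before.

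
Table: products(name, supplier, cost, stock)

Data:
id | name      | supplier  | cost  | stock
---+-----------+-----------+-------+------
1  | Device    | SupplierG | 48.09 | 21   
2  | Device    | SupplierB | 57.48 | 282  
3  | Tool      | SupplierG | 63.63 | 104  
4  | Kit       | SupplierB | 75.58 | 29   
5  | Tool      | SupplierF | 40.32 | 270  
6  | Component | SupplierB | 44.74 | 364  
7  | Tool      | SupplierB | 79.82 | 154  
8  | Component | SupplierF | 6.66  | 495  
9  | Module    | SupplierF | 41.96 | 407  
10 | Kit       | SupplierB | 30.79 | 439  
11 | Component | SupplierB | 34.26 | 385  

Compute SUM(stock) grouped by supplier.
SELECT supplier, SUM(stock) as result
FROM products
GROUP BY supplier

Result:
  SupplierB: 1653
  SupplierF: 1172
  SupplierG: 125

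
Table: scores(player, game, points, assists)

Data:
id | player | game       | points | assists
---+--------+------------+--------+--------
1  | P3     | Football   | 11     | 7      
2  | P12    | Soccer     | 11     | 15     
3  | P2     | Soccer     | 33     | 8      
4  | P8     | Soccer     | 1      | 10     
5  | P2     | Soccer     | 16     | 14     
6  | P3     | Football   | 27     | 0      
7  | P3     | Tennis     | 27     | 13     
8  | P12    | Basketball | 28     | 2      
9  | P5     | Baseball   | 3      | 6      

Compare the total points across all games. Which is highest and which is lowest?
SELECT game, SUM(points)
FROM scores
GROUP BY game
ORDER BY SUM(points)

All groups:
  Baseball: 3
  Tennis: 27
  Basketball: 28
  Football: 38
  Soccer: 61

Highest: Soccer (61)
Lowest: Baseball (3)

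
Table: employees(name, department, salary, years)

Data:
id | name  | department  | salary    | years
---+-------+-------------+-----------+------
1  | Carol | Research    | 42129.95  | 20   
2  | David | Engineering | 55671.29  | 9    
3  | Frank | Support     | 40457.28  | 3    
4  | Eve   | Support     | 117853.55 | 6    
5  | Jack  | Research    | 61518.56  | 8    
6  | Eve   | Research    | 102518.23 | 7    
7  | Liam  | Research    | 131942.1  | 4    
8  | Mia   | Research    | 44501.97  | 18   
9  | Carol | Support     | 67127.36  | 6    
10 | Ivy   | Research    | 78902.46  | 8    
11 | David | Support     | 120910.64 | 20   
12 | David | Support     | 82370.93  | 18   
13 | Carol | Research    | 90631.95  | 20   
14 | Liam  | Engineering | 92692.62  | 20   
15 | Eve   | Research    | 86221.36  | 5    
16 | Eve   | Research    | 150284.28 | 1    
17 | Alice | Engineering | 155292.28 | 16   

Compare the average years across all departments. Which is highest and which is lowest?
SELECT department, AVG(years)
FROM employees
GROUP BY department
ORDER BY AVG(years)

All groups:
  Research: 10.11
  Support: 10.60
  Engineering: 15.00

Highest: Engineering (15.00)
Lowest: Research (10.11)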